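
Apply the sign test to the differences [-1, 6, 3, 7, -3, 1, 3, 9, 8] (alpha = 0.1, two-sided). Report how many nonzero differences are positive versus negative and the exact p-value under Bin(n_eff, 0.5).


Step 1: Discard zero differences. Original n = 9; n_eff = number of nonzero differences = 9.
Nonzero differences (with sign): -1, +6, +3, +7, -3, +1, +3, +9, +8
Step 2: Count signs: positive = 7, negative = 2.
Step 3: Under H0: P(positive) = 0.5, so the number of positives S ~ Bin(9, 0.5).
Step 4: Two-sided exact p-value = sum of Bin(9,0.5) probabilities at or below the observed probability = 0.179688.
Step 5: alpha = 0.1. fail to reject H0.

n_eff = 9, pos = 7, neg = 2, p = 0.179688, fail to reject H0.


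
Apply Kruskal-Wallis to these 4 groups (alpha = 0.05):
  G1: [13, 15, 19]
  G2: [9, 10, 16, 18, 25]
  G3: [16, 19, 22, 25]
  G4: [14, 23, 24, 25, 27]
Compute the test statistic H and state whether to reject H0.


Step 1: Combine all N = 17 observations and assign midranks.
sorted (value, group, rank): (9,G2,1), (10,G2,2), (13,G1,3), (14,G4,4), (15,G1,5), (16,G2,6.5), (16,G3,6.5), (18,G2,8), (19,G1,9.5), (19,G3,9.5), (22,G3,11), (23,G4,12), (24,G4,13), (25,G2,15), (25,G3,15), (25,G4,15), (27,G4,17)
Step 2: Sum ranks within each group.
R_1 = 17.5 (n_1 = 3)
R_2 = 32.5 (n_2 = 5)
R_3 = 42 (n_3 = 4)
R_4 = 61 (n_4 = 5)
Step 3: H = 12/(N(N+1)) * sum(R_i^2/n_i) - 3(N+1)
     = 12/(17*18) * (17.5^2/3 + 32.5^2/5 + 42^2/4 + 61^2/5) - 3*18
     = 0.039216 * 1498.53 - 54
     = 4.766013.
Step 4: Ties present; correction factor C = 1 - 36/(17^3 - 17) = 0.992647. Corrected H = 4.766013 / 0.992647 = 4.801317.
Step 5: Under H0, H ~ chi^2(3); p-value = 0.186937.
Step 6: alpha = 0.05. fail to reject H0.

H = 4.8013, df = 3, p = 0.186937, fail to reject H0.


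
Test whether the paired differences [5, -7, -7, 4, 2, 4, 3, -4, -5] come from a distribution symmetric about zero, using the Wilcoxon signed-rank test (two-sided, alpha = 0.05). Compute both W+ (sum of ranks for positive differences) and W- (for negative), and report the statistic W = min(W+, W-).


Step 1: Drop any zero differences (none here) and take |d_i|.
|d| = [5, 7, 7, 4, 2, 4, 3, 4, 5]
Step 2: Midrank |d_i| (ties get averaged ranks).
ranks: |5|->6.5, |7|->8.5, |7|->8.5, |4|->4, |2|->1, |4|->4, |3|->2, |4|->4, |5|->6.5
Step 3: Attach original signs; sum ranks with positive sign and with negative sign.
W+ = 6.5 + 4 + 1 + 4 + 2 = 17.5
W- = 8.5 + 8.5 + 4 + 6.5 = 27.5
(Check: W+ + W- = 45 should equal n(n+1)/2 = 45.)
Step 4: Test statistic W = min(W+, W-) = 17.5.
Step 5: Ties in |d|, so use the tie-corrected normal approximation.
        E[W] = n(n+1)/4 = 9*10/4 = 22.5.
        Tie groups: |d|=4 (t=3), |d|=5 (t=2), |d|=7 (t=2); sum(t^3 - t) = 36.
        Var[W] = n(n+1)(2n+1)/24 - sum(t^3-t)/48 = 1710/24 - 36/48 = 70.5.
        z = (W - E[W]) / sqrt(Var[W]) = (17.5 - 22.5) / 8.3964 = -0.5955.
        Two-sided p = 2*Phi(z) = 0.551515.
Step 6: alpha = 0.05. fail to reject H0.

W+ = 17.5, W- = 27.5, W = min = 17.5, p = 0.551515, fail to reject H0.


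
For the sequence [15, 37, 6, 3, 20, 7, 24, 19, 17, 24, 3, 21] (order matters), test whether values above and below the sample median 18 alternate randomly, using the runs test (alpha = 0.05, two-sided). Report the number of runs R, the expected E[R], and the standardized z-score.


Step 1: Compute median = 18; label A = above, B = below.
Labels in order: BABBABAABABA  (n_A = 6, n_B = 6)
Step 2: Count runs R = 10.
Step 3: Under H0 (random ordering), E[R] = 2*n_A*n_B/(n_A+n_B) + 1 = 2*6*6/12 + 1 = 7.0000.
        Var[R] = 2*n_A*n_B*(2*n_A*n_B - n_A - n_B) / ((n_A+n_B)^2 * (n_A+n_B-1)) = 4320/1584 = 2.7273.
        SD[R] = 1.6514.
Step 4: Continuity-corrected z = (R - 0.5 - E[R]) / SD[R] = (10 - 0.5 - 7.0000) / 1.6514 = 1.5138.
Step 5: Two-sided p-value via normal approximation = 2*(1 - Phi(|z|)) = 0.130070.
Step 6: alpha = 0.05. fail to reject H0.

R = 10, z = 1.5138, p = 0.130070, fail to reject H0.


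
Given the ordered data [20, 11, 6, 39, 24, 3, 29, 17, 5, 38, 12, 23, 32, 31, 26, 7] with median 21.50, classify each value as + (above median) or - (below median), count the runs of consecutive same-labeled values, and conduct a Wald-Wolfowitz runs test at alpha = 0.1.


Step 1: Compute median = 21.50; label A = above, B = below.
Labels in order: BBBAABABBABAAAAB  (n_A = 8, n_B = 8)
Step 2: Count runs R = 9.
Step 3: Under H0 (random ordering), E[R] = 2*n_A*n_B/(n_A+n_B) + 1 = 2*8*8/16 + 1 = 9.0000.
        Var[R] = 2*n_A*n_B*(2*n_A*n_B - n_A - n_B) / ((n_A+n_B)^2 * (n_A+n_B-1)) = 14336/3840 = 3.7333.
        SD[R] = 1.9322.
Step 4: R = E[R], so z = 0 with no continuity correction.
Step 5: Two-sided p-value via normal approximation = 2*(1 - Phi(|z|)) = 1.000000.
Step 6: alpha = 0.1. fail to reject H0.

R = 9, z = 0.0000, p = 1.000000, fail to reject H0.


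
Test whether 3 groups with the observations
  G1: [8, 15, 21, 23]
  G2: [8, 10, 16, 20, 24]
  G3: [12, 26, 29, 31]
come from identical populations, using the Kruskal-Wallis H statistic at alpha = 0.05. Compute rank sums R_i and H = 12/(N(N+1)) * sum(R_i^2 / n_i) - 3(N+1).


Step 1: Combine all N = 13 observations and assign midranks.
sorted (value, group, rank): (8,G1,1.5), (8,G2,1.5), (10,G2,3), (12,G3,4), (15,G1,5), (16,G2,6), (20,G2,7), (21,G1,8), (23,G1,9), (24,G2,10), (26,G3,11), (29,G3,12), (31,G3,13)
Step 2: Sum ranks within each group.
R_1 = 23.5 (n_1 = 4)
R_2 = 27.5 (n_2 = 5)
R_3 = 40 (n_3 = 4)
Step 3: H = 12/(N(N+1)) * sum(R_i^2/n_i) - 3(N+1)
     = 12/(13*14) * (23.5^2/4 + 27.5^2/5 + 40^2/4) - 3*14
     = 0.065934 * 689.312 - 42
     = 3.449176.
Step 4: Ties present; correction factor C = 1 - 6/(13^3 - 13) = 0.997253. Corrected H = 3.449176 / 0.997253 = 3.458678.
Step 5: Under H0, H ~ chi^2(2); p-value = 0.177402.
Step 6: alpha = 0.05. fail to reject H0.

H = 3.4587, df = 2, p = 0.177402, fail to reject H0.


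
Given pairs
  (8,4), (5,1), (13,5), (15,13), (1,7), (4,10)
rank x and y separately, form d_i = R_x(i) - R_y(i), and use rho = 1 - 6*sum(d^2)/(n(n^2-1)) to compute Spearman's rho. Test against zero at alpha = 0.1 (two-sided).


Step 1: Rank x and y separately (midranks; no ties here).
rank(x): 8->4, 5->3, 13->5, 15->6, 1->1, 4->2
rank(y): 4->2, 1->1, 5->3, 13->6, 7->4, 10->5
Step 2: d_i = R_x(i) - R_y(i); compute d_i^2.
  (4-2)^2=4, (3-1)^2=4, (5-3)^2=4, (6-6)^2=0, (1-4)^2=9, (2-5)^2=9
sum(d^2) = 30.
Step 3: rho = 1 - 6*30 / (6*(6^2 - 1)) = 1 - 180/210 = 0.142857.
Step 4: Under H0, t = rho * sqrt((n-2)/(1-rho^2)) = 0.2887 ~ t(4).
Step 5: Two-sided p-value from the t-distribution with 4 df = 0.787172.
Step 6: alpha = 0.1. fail to reject H0.

rho = 0.1429, p = 0.787172, fail to reject H0 at alpha = 0.1.


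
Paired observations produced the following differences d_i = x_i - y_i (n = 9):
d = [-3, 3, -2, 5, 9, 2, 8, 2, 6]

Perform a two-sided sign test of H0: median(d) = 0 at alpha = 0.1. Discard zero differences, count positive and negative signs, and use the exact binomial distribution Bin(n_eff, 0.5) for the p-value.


Step 1: Discard zero differences. Original n = 9; n_eff = number of nonzero differences = 9.
Nonzero differences (with sign): -3, +3, -2, +5, +9, +2, +8, +2, +6
Step 2: Count signs: positive = 7, negative = 2.
Step 3: Under H0: P(positive) = 0.5, so the number of positives S ~ Bin(9, 0.5).
Step 4: Two-sided exact p-value = sum of Bin(9,0.5) probabilities at or below the observed probability = 0.179688.
Step 5: alpha = 0.1. fail to reject H0.

n_eff = 9, pos = 7, neg = 2, p = 0.179688, fail to reject H0.


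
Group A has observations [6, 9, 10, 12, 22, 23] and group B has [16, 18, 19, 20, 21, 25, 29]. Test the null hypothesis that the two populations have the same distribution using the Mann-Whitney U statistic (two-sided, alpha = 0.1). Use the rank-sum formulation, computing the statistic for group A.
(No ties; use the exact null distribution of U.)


Step 1: Combine and sort all 13 observations; assign midranks.
sorted (value, group): (6,X), (9,X), (10,X), (12,X), (16,Y), (18,Y), (19,Y), (20,Y), (21,Y), (22,X), (23,X), (25,Y), (29,Y)
ranks: 6->1, 9->2, 10->3, 12->4, 16->5, 18->6, 19->7, 20->8, 21->9, 22->10, 23->11, 25->12, 29->13
Step 2: Rank sum for X: R1 = 1 + 2 + 3 + 4 + 10 + 11 = 31.
Step 3: U_X = R1 - n1(n1+1)/2 = 31 - 6*7/2 = 31 - 21 = 10.
       U_Y = n1*n2 - U_X = 42 - 10 = 32.
Step 4: No ties, so the exact null distribution of U (based on enumerating the C(13,6) = 1716 equally likely rank assignments) gives the two-sided p-value.
Step 5: p-value = 0.137529; compare to alpha = 0.1. fail to reject H0.

U_X = 10, p = 0.137529, fail to reject H0 at alpha = 0.1.


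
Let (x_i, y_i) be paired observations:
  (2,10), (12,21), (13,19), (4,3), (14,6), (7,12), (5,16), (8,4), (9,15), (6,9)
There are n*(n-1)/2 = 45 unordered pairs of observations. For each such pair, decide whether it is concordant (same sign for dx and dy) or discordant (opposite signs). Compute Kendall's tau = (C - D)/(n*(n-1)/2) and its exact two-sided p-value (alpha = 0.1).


Step 1: Enumerate the 45 unordered pairs (i,j) with i<j and classify each by sign(x_j-x_i) * sign(y_j-y_i).
  (1,2):dx=+10,dy=+11->C; (1,3):dx=+11,dy=+9->C; (1,4):dx=+2,dy=-7->D; (1,5):dx=+12,dy=-4->D
  (1,6):dx=+5,dy=+2->C; (1,7):dx=+3,dy=+6->C; (1,8):dx=+6,dy=-6->D; (1,9):dx=+7,dy=+5->C
  (1,10):dx=+4,dy=-1->D; (2,3):dx=+1,dy=-2->D; (2,4):dx=-8,dy=-18->C; (2,5):dx=+2,dy=-15->D
  (2,6):dx=-5,dy=-9->C; (2,7):dx=-7,dy=-5->C; (2,8):dx=-4,dy=-17->C; (2,9):dx=-3,dy=-6->C
  (2,10):dx=-6,dy=-12->C; (3,4):dx=-9,dy=-16->C; (3,5):dx=+1,dy=-13->D; (3,6):dx=-6,dy=-7->C
  (3,7):dx=-8,dy=-3->C; (3,8):dx=-5,dy=-15->C; (3,9):dx=-4,dy=-4->C; (3,10):dx=-7,dy=-10->C
  (4,5):dx=+10,dy=+3->C; (4,6):dx=+3,dy=+9->C; (4,7):dx=+1,dy=+13->C; (4,8):dx=+4,dy=+1->C
  (4,9):dx=+5,dy=+12->C; (4,10):dx=+2,dy=+6->C; (5,6):dx=-7,dy=+6->D; (5,7):dx=-9,dy=+10->D
  (5,8):dx=-6,dy=-2->C; (5,9):dx=-5,dy=+9->D; (5,10):dx=-8,dy=+3->D; (6,7):dx=-2,dy=+4->D
  (6,8):dx=+1,dy=-8->D; (6,9):dx=+2,dy=+3->C; (6,10):dx=-1,dy=-3->C; (7,8):dx=+3,dy=-12->D
  (7,9):dx=+4,dy=-1->D; (7,10):dx=+1,dy=-7->D; (8,9):dx=+1,dy=+11->C; (8,10):dx=-2,dy=+5->D
  (9,10):dx=-3,dy=-6->C
Step 2: C = 28, D = 17, total pairs = 45.
Step 3: tau = (C - D)/(n(n-1)/2) = (28 - 17)/45 = 0.244444.
Step 4: Exact two-sided p-value (enumerate n! = 3628800 permutations of y under H0): p = 0.380720.
Step 5: alpha = 0.1. fail to reject H0.

tau_b = 0.2444 (C=28, D=17), p = 0.380720, fail to reject H0.


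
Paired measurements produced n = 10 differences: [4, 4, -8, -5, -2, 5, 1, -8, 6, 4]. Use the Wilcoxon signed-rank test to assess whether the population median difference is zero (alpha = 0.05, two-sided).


Step 1: Drop any zero differences (none here) and take |d_i|.
|d| = [4, 4, 8, 5, 2, 5, 1, 8, 6, 4]
Step 2: Midrank |d_i| (ties get averaged ranks).
ranks: |4|->4, |4|->4, |8|->9.5, |5|->6.5, |2|->2, |5|->6.5, |1|->1, |8|->9.5, |6|->8, |4|->4
Step 3: Attach original signs; sum ranks with positive sign and with negative sign.
W+ = 4 + 4 + 6.5 + 1 + 8 + 4 = 27.5
W- = 9.5 + 6.5 + 2 + 9.5 = 27.5
(Check: W+ + W- = 55 should equal n(n+1)/2 = 55.)
Step 4: Test statistic W = min(W+, W-) = 27.5.
Step 5: Ties in |d|, so use the tie-corrected normal approximation.
        E[W] = n(n+1)/4 = 10*11/4 = 27.5.
        Tie groups: |d|=4 (t=3), |d|=5 (t=2), |d|=8 (t=2); sum(t^3 - t) = 36.
        Var[W] = n(n+1)(2n+1)/24 - sum(t^3-t)/48 = 2310/24 - 36/48 = 95.5.
        z = (W - E[W]) / sqrt(Var[W]) = (27.5 - 27.5) / 9.7724 = 0.0000.
        Two-sided p = 2*Phi(z) = 1.000000.
Step 6: alpha = 0.05. fail to reject H0.

W+ = 27.5, W- = 27.5, W = min = 27.5, p = 1.000000, fail to reject H0.


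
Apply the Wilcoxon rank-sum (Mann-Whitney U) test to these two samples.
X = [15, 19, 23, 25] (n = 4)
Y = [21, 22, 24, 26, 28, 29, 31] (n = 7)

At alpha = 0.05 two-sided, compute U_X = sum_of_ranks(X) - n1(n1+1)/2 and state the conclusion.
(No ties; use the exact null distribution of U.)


Step 1: Combine and sort all 11 observations; assign midranks.
sorted (value, group): (15,X), (19,X), (21,Y), (22,Y), (23,X), (24,Y), (25,X), (26,Y), (28,Y), (29,Y), (31,Y)
ranks: 15->1, 19->2, 21->3, 22->4, 23->5, 24->6, 25->7, 26->8, 28->9, 29->10, 31->11
Step 2: Rank sum for X: R1 = 1 + 2 + 5 + 7 = 15.
Step 3: U_X = R1 - n1(n1+1)/2 = 15 - 4*5/2 = 15 - 10 = 5.
       U_Y = n1*n2 - U_X = 28 - 5 = 23.
Step 4: No ties, so the exact null distribution of U (based on enumerating the C(11,4) = 330 equally likely rank assignments) gives the two-sided p-value.
Step 5: p-value = 0.109091; compare to alpha = 0.05. fail to reject H0.

U_X = 5, p = 0.109091, fail to reject H0 at alpha = 0.05.


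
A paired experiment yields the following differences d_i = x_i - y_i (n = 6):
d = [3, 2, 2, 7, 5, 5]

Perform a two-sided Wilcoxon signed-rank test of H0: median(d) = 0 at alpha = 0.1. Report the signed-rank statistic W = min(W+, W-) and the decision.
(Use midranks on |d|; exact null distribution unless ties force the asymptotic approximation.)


Step 1: Drop any zero differences (none here) and take |d_i|.
|d| = [3, 2, 2, 7, 5, 5]
Step 2: Midrank |d_i| (ties get averaged ranks).
ranks: |3|->3, |2|->1.5, |2|->1.5, |7|->6, |5|->4.5, |5|->4.5
Step 3: Attach original signs; sum ranks with positive sign and with negative sign.
W+ = 3 + 1.5 + 1.5 + 6 + 4.5 + 4.5 = 21
W- = 0 = 0
(Check: W+ + W- = 21 should equal n(n+1)/2 = 21.)
Step 4: Test statistic W = min(W+, W-) = 0.
Step 5: Ties in |d|, so use the tie-corrected normal approximation.
        E[W] = n(n+1)/4 = 6*7/4 = 10.5.
        Tie groups: |d|=2 (t=2), |d|=5 (t=2); sum(t^3 - t) = 12.
        Var[W] = n(n+1)(2n+1)/24 - sum(t^3-t)/48 = 546/24 - 12/48 = 22.5.
        z = (W - E[W]) / sqrt(Var[W]) = (0 - 10.5) / 4.7434 = -2.2136.
        Two-sided p = 2*Phi(z) = 0.026857.
Step 6: alpha = 0.1. reject H0.

W+ = 21, W- = 0, W = min = 0, p = 0.026857, reject H0.


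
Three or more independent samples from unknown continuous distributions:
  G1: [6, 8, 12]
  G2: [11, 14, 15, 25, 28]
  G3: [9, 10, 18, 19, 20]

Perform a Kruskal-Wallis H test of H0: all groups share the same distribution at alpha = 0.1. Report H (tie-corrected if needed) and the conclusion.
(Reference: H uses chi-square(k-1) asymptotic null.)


Step 1: Combine all N = 13 observations and assign midranks.
sorted (value, group, rank): (6,G1,1), (8,G1,2), (9,G3,3), (10,G3,4), (11,G2,5), (12,G1,6), (14,G2,7), (15,G2,8), (18,G3,9), (19,G3,10), (20,G3,11), (25,G2,12), (28,G2,13)
Step 2: Sum ranks within each group.
R_1 = 9 (n_1 = 3)
R_2 = 45 (n_2 = 5)
R_3 = 37 (n_3 = 5)
Step 3: H = 12/(N(N+1)) * sum(R_i^2/n_i) - 3(N+1)
     = 12/(13*14) * (9^2/3 + 45^2/5 + 37^2/5) - 3*14
     = 0.065934 * 705.8 - 42
     = 4.536264.
Step 4: No ties, so H is used without correction.
Step 5: Under H0, H ~ chi^2(2); p-value = 0.103505.
Step 6: alpha = 0.1. fail to reject H0.

H = 4.5363, df = 2, p = 0.103505, fail to reject H0.


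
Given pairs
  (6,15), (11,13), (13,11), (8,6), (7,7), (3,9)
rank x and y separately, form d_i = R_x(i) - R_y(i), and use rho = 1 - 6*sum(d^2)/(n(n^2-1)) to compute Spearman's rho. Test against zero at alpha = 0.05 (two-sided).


Step 1: Rank x and y separately (midranks; no ties here).
rank(x): 6->2, 11->5, 13->6, 8->4, 7->3, 3->1
rank(y): 15->6, 13->5, 11->4, 6->1, 7->2, 9->3
Step 2: d_i = R_x(i) - R_y(i); compute d_i^2.
  (2-6)^2=16, (5-5)^2=0, (6-4)^2=4, (4-1)^2=9, (3-2)^2=1, (1-3)^2=4
sum(d^2) = 34.
Step 3: rho = 1 - 6*34 / (6*(6^2 - 1)) = 1 - 204/210 = 0.028571.
Step 4: Under H0, t = rho * sqrt((n-2)/(1-rho^2)) = 0.0572 ~ t(4).
Step 5: Two-sided p-value from the t-distribution with 4 df = 0.957155.
Step 6: alpha = 0.05. fail to reject H0.

rho = 0.0286, p = 0.957155, fail to reject H0 at alpha = 0.05.


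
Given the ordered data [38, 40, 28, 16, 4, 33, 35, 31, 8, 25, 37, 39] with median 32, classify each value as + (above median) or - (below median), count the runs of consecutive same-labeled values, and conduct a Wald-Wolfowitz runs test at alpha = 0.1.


Step 1: Compute median = 32; label A = above, B = below.
Labels in order: AABBBAABBBAA  (n_A = 6, n_B = 6)
Step 2: Count runs R = 5.
Step 3: Under H0 (random ordering), E[R] = 2*n_A*n_B/(n_A+n_B) + 1 = 2*6*6/12 + 1 = 7.0000.
        Var[R] = 2*n_A*n_B*(2*n_A*n_B - n_A - n_B) / ((n_A+n_B)^2 * (n_A+n_B-1)) = 4320/1584 = 2.7273.
        SD[R] = 1.6514.
Step 4: Continuity-corrected z = (R + 0.5 - E[R]) / SD[R] = (5 + 0.5 - 7.0000) / 1.6514 = -0.9083.
Step 5: Two-sided p-value via normal approximation = 2*(1 - Phi(|z|)) = 0.363722.
Step 6: alpha = 0.1. fail to reject H0.

R = 5, z = -0.9083, p = 0.363722, fail to reject H0.


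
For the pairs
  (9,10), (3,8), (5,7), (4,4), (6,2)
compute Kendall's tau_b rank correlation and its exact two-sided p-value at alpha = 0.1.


Step 1: Enumerate the 10 unordered pairs (i,j) with i<j and classify each by sign(x_j-x_i) * sign(y_j-y_i).
  (1,2):dx=-6,dy=-2->C; (1,3):dx=-4,dy=-3->C; (1,4):dx=-5,dy=-6->C; (1,5):dx=-3,dy=-8->C
  (2,3):dx=+2,dy=-1->D; (2,4):dx=+1,dy=-4->D; (2,5):dx=+3,dy=-6->D; (3,4):dx=-1,dy=-3->C
  (3,5):dx=+1,dy=-5->D; (4,5):dx=+2,dy=-2->D
Step 2: C = 5, D = 5, total pairs = 10.
Step 3: tau = (C - D)/(n(n-1)/2) = (5 - 5)/10 = 0.000000.
Step 4: Exact two-sided p-value (enumerate n! = 120 permutations of y under H0): p = 1.000000.
Step 5: alpha = 0.1. fail to reject H0.

tau_b = 0.0000 (C=5, D=5), p = 1.000000, fail to reject H0.


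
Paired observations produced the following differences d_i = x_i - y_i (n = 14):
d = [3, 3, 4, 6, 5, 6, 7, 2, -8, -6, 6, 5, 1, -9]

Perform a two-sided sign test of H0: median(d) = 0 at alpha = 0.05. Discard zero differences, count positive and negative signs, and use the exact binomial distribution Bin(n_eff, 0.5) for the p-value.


Step 1: Discard zero differences. Original n = 14; n_eff = number of nonzero differences = 14.
Nonzero differences (with sign): +3, +3, +4, +6, +5, +6, +7, +2, -8, -6, +6, +5, +1, -9
Step 2: Count signs: positive = 11, negative = 3.
Step 3: Under H0: P(positive) = 0.5, so the number of positives S ~ Bin(14, 0.5).
Step 4: Two-sided exact p-value = sum of Bin(14,0.5) probabilities at or below the observed probability = 0.057373.
Step 5: alpha = 0.05. fail to reject H0.

n_eff = 14, pos = 11, neg = 3, p = 0.057373, fail to reject H0.


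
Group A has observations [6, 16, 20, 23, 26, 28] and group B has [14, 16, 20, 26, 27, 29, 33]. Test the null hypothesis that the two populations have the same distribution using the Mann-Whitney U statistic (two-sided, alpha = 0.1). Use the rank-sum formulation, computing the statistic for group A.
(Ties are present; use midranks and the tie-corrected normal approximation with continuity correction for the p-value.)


Step 1: Combine and sort all 13 observations; assign midranks.
sorted (value, group): (6,X), (14,Y), (16,X), (16,Y), (20,X), (20,Y), (23,X), (26,X), (26,Y), (27,Y), (28,X), (29,Y), (33,Y)
ranks: 6->1, 14->2, 16->3.5, 16->3.5, 20->5.5, 20->5.5, 23->7, 26->8.5, 26->8.5, 27->10, 28->11, 29->12, 33->13
Step 2: Rank sum for X: R1 = 1 + 3.5 + 5.5 + 7 + 8.5 + 11 = 36.5.
Step 3: U_X = R1 - n1(n1+1)/2 = 36.5 - 6*7/2 = 36.5 - 21 = 15.5.
       U_Y = n1*n2 - U_X = 42 - 15.5 = 26.5.
Step 4: Ties are present, so use the tie-corrected normal approximation (with continuity correction) for the p-value.
Step 5: p-value = 0.473221; compare to alpha = 0.1. fail to reject H0.

U_X = 15.5, p = 0.473221, fail to reject H0 at alpha = 0.1.


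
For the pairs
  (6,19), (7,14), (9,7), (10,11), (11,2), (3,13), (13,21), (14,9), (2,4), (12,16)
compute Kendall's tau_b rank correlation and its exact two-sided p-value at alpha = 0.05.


Step 1: Enumerate the 45 unordered pairs (i,j) with i<j and classify each by sign(x_j-x_i) * sign(y_j-y_i).
  (1,2):dx=+1,dy=-5->D; (1,3):dx=+3,dy=-12->D; (1,4):dx=+4,dy=-8->D; (1,5):dx=+5,dy=-17->D
  (1,6):dx=-3,dy=-6->C; (1,7):dx=+7,dy=+2->C; (1,8):dx=+8,dy=-10->D; (1,9):dx=-4,dy=-15->C
  (1,10):dx=+6,dy=-3->D; (2,3):dx=+2,dy=-7->D; (2,4):dx=+3,dy=-3->D; (2,5):dx=+4,dy=-12->D
  (2,6):dx=-4,dy=-1->C; (2,7):dx=+6,dy=+7->C; (2,8):dx=+7,dy=-5->D; (2,9):dx=-5,dy=-10->C
  (2,10):dx=+5,dy=+2->C; (3,4):dx=+1,dy=+4->C; (3,5):dx=+2,dy=-5->D; (3,6):dx=-6,dy=+6->D
  (3,7):dx=+4,dy=+14->C; (3,8):dx=+5,dy=+2->C; (3,9):dx=-7,dy=-3->C; (3,10):dx=+3,dy=+9->C
  (4,5):dx=+1,dy=-9->D; (4,6):dx=-7,dy=+2->D; (4,7):dx=+3,dy=+10->C; (4,8):dx=+4,dy=-2->D
  (4,9):dx=-8,dy=-7->C; (4,10):dx=+2,dy=+5->C; (5,6):dx=-8,dy=+11->D; (5,7):dx=+2,dy=+19->C
  (5,8):dx=+3,dy=+7->C; (5,9):dx=-9,dy=+2->D; (5,10):dx=+1,dy=+14->C; (6,7):dx=+10,dy=+8->C
  (6,8):dx=+11,dy=-4->D; (6,9):dx=-1,dy=-9->C; (6,10):dx=+9,dy=+3->C; (7,8):dx=+1,dy=-12->D
  (7,9):dx=-11,dy=-17->C; (7,10):dx=-1,dy=-5->C; (8,9):dx=-12,dy=-5->C; (8,10):dx=-2,dy=+7->D
  (9,10):dx=+10,dy=+12->C
Step 2: C = 25, D = 20, total pairs = 45.
Step 3: tau = (C - D)/(n(n-1)/2) = (25 - 20)/45 = 0.111111.
Step 4: Exact two-sided p-value (enumerate n! = 3628800 permutations of y under H0): p = 0.727490.
Step 5: alpha = 0.05. fail to reject H0.

tau_b = 0.1111 (C=25, D=20), p = 0.727490, fail to reject H0.


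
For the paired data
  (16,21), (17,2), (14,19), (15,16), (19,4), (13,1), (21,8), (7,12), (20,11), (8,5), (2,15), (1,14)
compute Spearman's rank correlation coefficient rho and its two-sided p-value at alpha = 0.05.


Step 1: Rank x and y separately (midranks; no ties here).
rank(x): 16->8, 17->9, 14->6, 15->7, 19->10, 13->5, 21->12, 7->3, 20->11, 8->4, 2->2, 1->1
rank(y): 21->12, 2->2, 19->11, 16->10, 4->3, 1->1, 8->5, 12->7, 11->6, 5->4, 15->9, 14->8
Step 2: d_i = R_x(i) - R_y(i); compute d_i^2.
  (8-12)^2=16, (9-2)^2=49, (6-11)^2=25, (7-10)^2=9, (10-3)^2=49, (5-1)^2=16, (12-5)^2=49, (3-7)^2=16, (11-6)^2=25, (4-4)^2=0, (2-9)^2=49, (1-8)^2=49
sum(d^2) = 352.
Step 3: rho = 1 - 6*352 / (12*(12^2 - 1)) = 1 - 2112/1716 = -0.230769.
Step 4: Under H0, t = rho * sqrt((n-2)/(1-rho^2)) = -0.7500 ~ t(10).
Step 5: Two-sided p-value from the t-distribution with 10 df = 0.470532.
Step 6: alpha = 0.05. fail to reject H0.

rho = -0.2308, p = 0.470532, fail to reject H0 at alpha = 0.05.


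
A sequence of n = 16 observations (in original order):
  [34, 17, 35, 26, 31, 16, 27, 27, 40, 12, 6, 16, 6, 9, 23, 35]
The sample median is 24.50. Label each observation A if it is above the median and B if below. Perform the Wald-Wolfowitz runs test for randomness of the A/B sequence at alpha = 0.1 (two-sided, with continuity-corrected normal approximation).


Step 1: Compute median = 24.50; label A = above, B = below.
Labels in order: ABAAABAAABBBBBBA  (n_A = 8, n_B = 8)
Step 2: Count runs R = 7.
Step 3: Under H0 (random ordering), E[R] = 2*n_A*n_B/(n_A+n_B) + 1 = 2*8*8/16 + 1 = 9.0000.
        Var[R] = 2*n_A*n_B*(2*n_A*n_B - n_A - n_B) / ((n_A+n_B)^2 * (n_A+n_B-1)) = 14336/3840 = 3.7333.
        SD[R] = 1.9322.
Step 4: Continuity-corrected z = (R + 0.5 - E[R]) / SD[R] = (7 + 0.5 - 9.0000) / 1.9322 = -0.7763.
Step 5: Two-sided p-value via normal approximation = 2*(1 - Phi(|z|)) = 0.437558.
Step 6: alpha = 0.1. fail to reject H0.

R = 7, z = -0.7763, p = 0.437558, fail to reject H0.


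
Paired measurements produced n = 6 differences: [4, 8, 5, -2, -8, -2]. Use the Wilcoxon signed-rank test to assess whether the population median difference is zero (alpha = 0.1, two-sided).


Step 1: Drop any zero differences (none here) and take |d_i|.
|d| = [4, 8, 5, 2, 8, 2]
Step 2: Midrank |d_i| (ties get averaged ranks).
ranks: |4|->3, |8|->5.5, |5|->4, |2|->1.5, |8|->5.5, |2|->1.5
Step 3: Attach original signs; sum ranks with positive sign and with negative sign.
W+ = 3 + 5.5 + 4 = 12.5
W- = 1.5 + 5.5 + 1.5 = 8.5
(Check: W+ + W- = 21 should equal n(n+1)/2 = 21.)
Step 4: Test statistic W = min(W+, W-) = 8.5.
Step 5: Ties in |d|, so use the tie-corrected normal approximation.
        E[W] = n(n+1)/4 = 6*7/4 = 10.5.
        Tie groups: |d|=2 (t=2), |d|=8 (t=2); sum(t^3 - t) = 12.
        Var[W] = n(n+1)(2n+1)/24 - sum(t^3-t)/48 = 546/24 - 12/48 = 22.5.
        z = (W - E[W]) / sqrt(Var[W]) = (8.5 - 10.5) / 4.7434 = -0.4216.
        Two-sided p = 2*Phi(z) = 0.673290.
Step 6: alpha = 0.1. fail to reject H0.

W+ = 12.5, W- = 8.5, W = min = 8.5, p = 0.673290, fail to reject H0.


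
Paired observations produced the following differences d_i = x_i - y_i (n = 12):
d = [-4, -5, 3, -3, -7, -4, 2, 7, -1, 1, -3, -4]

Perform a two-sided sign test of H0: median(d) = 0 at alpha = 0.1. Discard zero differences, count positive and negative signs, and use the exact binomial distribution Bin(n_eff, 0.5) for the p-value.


Step 1: Discard zero differences. Original n = 12; n_eff = number of nonzero differences = 12.
Nonzero differences (with sign): -4, -5, +3, -3, -7, -4, +2, +7, -1, +1, -3, -4
Step 2: Count signs: positive = 4, negative = 8.
Step 3: Under H0: P(positive) = 0.5, so the number of positives S ~ Bin(12, 0.5).
Step 4: Two-sided exact p-value = sum of Bin(12,0.5) probabilities at or below the observed probability = 0.387695.
Step 5: alpha = 0.1. fail to reject H0.

n_eff = 12, pos = 4, neg = 8, p = 0.387695, fail to reject H0.


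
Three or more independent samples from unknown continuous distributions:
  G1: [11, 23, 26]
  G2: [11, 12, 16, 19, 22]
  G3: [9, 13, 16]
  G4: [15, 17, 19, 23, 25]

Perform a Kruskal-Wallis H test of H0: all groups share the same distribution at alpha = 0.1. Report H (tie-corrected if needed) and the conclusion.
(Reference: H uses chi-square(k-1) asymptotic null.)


Step 1: Combine all N = 16 observations and assign midranks.
sorted (value, group, rank): (9,G3,1), (11,G1,2.5), (11,G2,2.5), (12,G2,4), (13,G3,5), (15,G4,6), (16,G2,7.5), (16,G3,7.5), (17,G4,9), (19,G2,10.5), (19,G4,10.5), (22,G2,12), (23,G1,13.5), (23,G4,13.5), (25,G4,15), (26,G1,16)
Step 2: Sum ranks within each group.
R_1 = 32 (n_1 = 3)
R_2 = 36.5 (n_2 = 5)
R_3 = 13.5 (n_3 = 3)
R_4 = 54 (n_4 = 5)
Step 3: H = 12/(N(N+1)) * sum(R_i^2/n_i) - 3(N+1)
     = 12/(16*17) * (32^2/3 + 36.5^2/5 + 13.5^2/3 + 54^2/5) - 3*17
     = 0.044118 * 1251.73 - 51
     = 4.223529.
Step 4: Ties present; correction factor C = 1 - 24/(16^3 - 16) = 0.994118. Corrected H = 4.223529 / 0.994118 = 4.248521.
Step 5: Under H0, H ~ chi^2(3); p-value = 0.235849.
Step 6: alpha = 0.1. fail to reject H0.

H = 4.2485, df = 3, p = 0.235849, fail to reject H0.


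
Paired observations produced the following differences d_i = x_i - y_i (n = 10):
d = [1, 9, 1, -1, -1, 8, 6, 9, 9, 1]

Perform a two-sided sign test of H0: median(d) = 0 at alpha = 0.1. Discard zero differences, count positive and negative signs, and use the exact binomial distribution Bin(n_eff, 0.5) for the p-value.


Step 1: Discard zero differences. Original n = 10; n_eff = number of nonzero differences = 10.
Nonzero differences (with sign): +1, +9, +1, -1, -1, +8, +6, +9, +9, +1
Step 2: Count signs: positive = 8, negative = 2.
Step 3: Under H0: P(positive) = 0.5, so the number of positives S ~ Bin(10, 0.5).
Step 4: Two-sided exact p-value = sum of Bin(10,0.5) probabilities at or below the observed probability = 0.109375.
Step 5: alpha = 0.1. fail to reject H0.

n_eff = 10, pos = 8, neg = 2, p = 0.109375, fail to reject H0.


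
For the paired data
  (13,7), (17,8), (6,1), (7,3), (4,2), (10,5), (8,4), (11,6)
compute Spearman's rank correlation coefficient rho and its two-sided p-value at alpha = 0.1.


Step 1: Rank x and y separately (midranks; no ties here).
rank(x): 13->7, 17->8, 6->2, 7->3, 4->1, 10->5, 8->4, 11->6
rank(y): 7->7, 8->8, 1->1, 3->3, 2->2, 5->5, 4->4, 6->6
Step 2: d_i = R_x(i) - R_y(i); compute d_i^2.
  (7-7)^2=0, (8-8)^2=0, (2-1)^2=1, (3-3)^2=0, (1-2)^2=1, (5-5)^2=0, (4-4)^2=0, (6-6)^2=0
sum(d^2) = 2.
Step 3: rho = 1 - 6*2 / (8*(8^2 - 1)) = 1 - 12/504 = 0.976190.
Step 4: Under H0, t = rho * sqrt((n-2)/(1-rho^2)) = 11.0235 ~ t(6).
Step 5: Two-sided p-value from the t-distribution with 6 df = 0.000033.
Step 6: alpha = 0.1. reject H0.

rho = 0.9762, p = 0.000033, reject H0 at alpha = 0.1.


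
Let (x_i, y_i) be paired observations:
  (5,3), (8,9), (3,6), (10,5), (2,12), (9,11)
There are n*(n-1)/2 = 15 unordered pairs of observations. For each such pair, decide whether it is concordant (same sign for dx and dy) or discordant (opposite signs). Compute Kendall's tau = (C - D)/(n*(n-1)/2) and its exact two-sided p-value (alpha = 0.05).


Step 1: Enumerate the 15 unordered pairs (i,j) with i<j and classify each by sign(x_j-x_i) * sign(y_j-y_i).
  (1,2):dx=+3,dy=+6->C; (1,3):dx=-2,dy=+3->D; (1,4):dx=+5,dy=+2->C; (1,5):dx=-3,dy=+9->D
  (1,6):dx=+4,dy=+8->C; (2,3):dx=-5,dy=-3->C; (2,4):dx=+2,dy=-4->D; (2,5):dx=-6,dy=+3->D
  (2,6):dx=+1,dy=+2->C; (3,4):dx=+7,dy=-1->D; (3,5):dx=-1,dy=+6->D; (3,6):dx=+6,dy=+5->C
  (4,5):dx=-8,dy=+7->D; (4,6):dx=-1,dy=+6->D; (5,6):dx=+7,dy=-1->D
Step 2: C = 6, D = 9, total pairs = 15.
Step 3: tau = (C - D)/(n(n-1)/2) = (6 - 9)/15 = -0.200000.
Step 4: Exact two-sided p-value (enumerate n! = 720 permutations of y under H0): p = 0.719444.
Step 5: alpha = 0.05. fail to reject H0.

tau_b = -0.2000 (C=6, D=9), p = 0.719444, fail to reject H0.


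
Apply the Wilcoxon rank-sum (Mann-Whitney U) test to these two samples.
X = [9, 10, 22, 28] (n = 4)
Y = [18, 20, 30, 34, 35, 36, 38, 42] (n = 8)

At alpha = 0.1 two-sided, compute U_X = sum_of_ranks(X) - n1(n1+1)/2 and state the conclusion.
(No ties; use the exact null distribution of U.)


Step 1: Combine and sort all 12 observations; assign midranks.
sorted (value, group): (9,X), (10,X), (18,Y), (20,Y), (22,X), (28,X), (30,Y), (34,Y), (35,Y), (36,Y), (38,Y), (42,Y)
ranks: 9->1, 10->2, 18->3, 20->4, 22->5, 28->6, 30->7, 34->8, 35->9, 36->10, 38->11, 42->12
Step 2: Rank sum for X: R1 = 1 + 2 + 5 + 6 = 14.
Step 3: U_X = R1 - n1(n1+1)/2 = 14 - 4*5/2 = 14 - 10 = 4.
       U_Y = n1*n2 - U_X = 32 - 4 = 28.
Step 4: No ties, so the exact null distribution of U (based on enumerating the C(12,4) = 495 equally likely rank assignments) gives the two-sided p-value.
Step 5: p-value = 0.048485; compare to alpha = 0.1. reject H0.

U_X = 4, p = 0.048485, reject H0 at alpha = 0.1.


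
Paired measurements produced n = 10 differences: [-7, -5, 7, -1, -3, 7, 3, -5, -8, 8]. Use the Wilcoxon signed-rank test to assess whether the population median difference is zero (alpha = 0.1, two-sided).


Step 1: Drop any zero differences (none here) and take |d_i|.
|d| = [7, 5, 7, 1, 3, 7, 3, 5, 8, 8]
Step 2: Midrank |d_i| (ties get averaged ranks).
ranks: |7|->7, |5|->4.5, |7|->7, |1|->1, |3|->2.5, |7|->7, |3|->2.5, |5|->4.5, |8|->9.5, |8|->9.5
Step 3: Attach original signs; sum ranks with positive sign and with negative sign.
W+ = 7 + 7 + 2.5 + 9.5 = 26
W- = 7 + 4.5 + 1 + 2.5 + 4.5 + 9.5 = 29
(Check: W+ + W- = 55 should equal n(n+1)/2 = 55.)
Step 4: Test statistic W = min(W+, W-) = 26.
Step 5: Ties in |d|, so use the tie-corrected normal approximation.
        E[W] = n(n+1)/4 = 10*11/4 = 27.5.
        Tie groups: |d|=3 (t=2), |d|=5 (t=2), |d|=7 (t=3), |d|=8 (t=2); sum(t^3 - t) = 42.
        Var[W] = n(n+1)(2n+1)/24 - sum(t^3-t)/48 = 2310/24 - 42/48 = 95.375.
        z = (W - E[W]) / sqrt(Var[W]) = (26 - 27.5) / 9.7660 = -0.1536.
        Two-sided p = 2*Phi(z) = 0.877930.
Step 6: alpha = 0.1. fail to reject H0.

W+ = 26, W- = 29, W = min = 26, p = 0.877930, fail to reject H0.


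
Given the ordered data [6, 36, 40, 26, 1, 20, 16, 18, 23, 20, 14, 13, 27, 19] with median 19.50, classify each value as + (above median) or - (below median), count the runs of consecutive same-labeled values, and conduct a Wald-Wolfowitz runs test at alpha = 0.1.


Step 1: Compute median = 19.50; label A = above, B = below.
Labels in order: BAAABABBAABBAB  (n_A = 7, n_B = 7)
Step 2: Count runs R = 9.
Step 3: Under H0 (random ordering), E[R] = 2*n_A*n_B/(n_A+n_B) + 1 = 2*7*7/14 + 1 = 8.0000.
        Var[R] = 2*n_A*n_B*(2*n_A*n_B - n_A - n_B) / ((n_A+n_B)^2 * (n_A+n_B-1)) = 8232/2548 = 3.2308.
        SD[R] = 1.7974.
Step 4: Continuity-corrected z = (R - 0.5 - E[R]) / SD[R] = (9 - 0.5 - 8.0000) / 1.7974 = 0.2782.
Step 5: Two-sided p-value via normal approximation = 2*(1 - Phi(|z|)) = 0.780879.
Step 6: alpha = 0.1. fail to reject H0.

R = 9, z = 0.2782, p = 0.780879, fail to reject H0.


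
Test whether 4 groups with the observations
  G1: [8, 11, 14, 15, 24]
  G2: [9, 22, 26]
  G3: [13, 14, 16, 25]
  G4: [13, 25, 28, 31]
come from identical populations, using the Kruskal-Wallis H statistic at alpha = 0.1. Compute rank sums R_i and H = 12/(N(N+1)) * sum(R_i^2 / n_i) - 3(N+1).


Step 1: Combine all N = 16 observations and assign midranks.
sorted (value, group, rank): (8,G1,1), (9,G2,2), (11,G1,3), (13,G3,4.5), (13,G4,4.5), (14,G1,6.5), (14,G3,6.5), (15,G1,8), (16,G3,9), (22,G2,10), (24,G1,11), (25,G3,12.5), (25,G4,12.5), (26,G2,14), (28,G4,15), (31,G4,16)
Step 2: Sum ranks within each group.
R_1 = 29.5 (n_1 = 5)
R_2 = 26 (n_2 = 3)
R_3 = 32.5 (n_3 = 4)
R_4 = 48 (n_4 = 4)
Step 3: H = 12/(N(N+1)) * sum(R_i^2/n_i) - 3(N+1)
     = 12/(16*17) * (29.5^2/5 + 26^2/3 + 32.5^2/4 + 48^2/4) - 3*17
     = 0.044118 * 1239.45 - 51
     = 3.681434.
Step 4: Ties present; correction factor C = 1 - 18/(16^3 - 16) = 0.995588. Corrected H = 3.681434 / 0.995588 = 3.697747.
Step 5: Under H0, H ~ chi^2(3); p-value = 0.296006.
Step 6: alpha = 0.1. fail to reject H0.

H = 3.6977, df = 3, p = 0.296006, fail to reject H0.


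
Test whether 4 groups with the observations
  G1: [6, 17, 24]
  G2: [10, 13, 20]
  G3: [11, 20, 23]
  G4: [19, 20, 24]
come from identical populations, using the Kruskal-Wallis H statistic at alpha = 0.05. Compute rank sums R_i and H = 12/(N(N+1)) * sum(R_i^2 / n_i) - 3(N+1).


Step 1: Combine all N = 12 observations and assign midranks.
sorted (value, group, rank): (6,G1,1), (10,G2,2), (11,G3,3), (13,G2,4), (17,G1,5), (19,G4,6), (20,G2,8), (20,G3,8), (20,G4,8), (23,G3,10), (24,G1,11.5), (24,G4,11.5)
Step 2: Sum ranks within each group.
R_1 = 17.5 (n_1 = 3)
R_2 = 14 (n_2 = 3)
R_3 = 21 (n_3 = 3)
R_4 = 25.5 (n_4 = 3)
Step 3: H = 12/(N(N+1)) * sum(R_i^2/n_i) - 3(N+1)
     = 12/(12*13) * (17.5^2/3 + 14^2/3 + 21^2/3 + 25.5^2/3) - 3*13
     = 0.076923 * 531.167 - 39
     = 1.858974.
Step 4: Ties present; correction factor C = 1 - 30/(12^3 - 12) = 0.982517. Corrected H = 1.858974 / 0.982517 = 1.892052.
Step 5: Under H0, H ~ chi^2(3); p-value = 0.595111.
Step 6: alpha = 0.05. fail to reject H0.

H = 1.8921, df = 3, p = 0.595111, fail to reject H0.


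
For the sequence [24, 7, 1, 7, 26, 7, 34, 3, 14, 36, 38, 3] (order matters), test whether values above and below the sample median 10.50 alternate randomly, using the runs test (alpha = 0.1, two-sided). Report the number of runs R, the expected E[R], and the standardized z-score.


Step 1: Compute median = 10.50; label A = above, B = below.
Labels in order: ABBBABABAAAB  (n_A = 6, n_B = 6)
Step 2: Count runs R = 8.
Step 3: Under H0 (random ordering), E[R] = 2*n_A*n_B/(n_A+n_B) + 1 = 2*6*6/12 + 1 = 7.0000.
        Var[R] = 2*n_A*n_B*(2*n_A*n_B - n_A - n_B) / ((n_A+n_B)^2 * (n_A+n_B-1)) = 4320/1584 = 2.7273.
        SD[R] = 1.6514.
Step 4: Continuity-corrected z = (R - 0.5 - E[R]) / SD[R] = (8 - 0.5 - 7.0000) / 1.6514 = 0.3028.
Step 5: Two-sided p-value via normal approximation = 2*(1 - Phi(|z|)) = 0.762069.
Step 6: alpha = 0.1. fail to reject H0.

R = 8, z = 0.3028, p = 0.762069, fail to reject H0.


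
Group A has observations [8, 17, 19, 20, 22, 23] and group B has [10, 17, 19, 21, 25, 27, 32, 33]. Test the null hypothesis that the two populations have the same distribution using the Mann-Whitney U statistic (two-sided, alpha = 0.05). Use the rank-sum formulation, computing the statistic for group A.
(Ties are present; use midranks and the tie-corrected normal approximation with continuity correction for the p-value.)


Step 1: Combine and sort all 14 observations; assign midranks.
sorted (value, group): (8,X), (10,Y), (17,X), (17,Y), (19,X), (19,Y), (20,X), (21,Y), (22,X), (23,X), (25,Y), (27,Y), (32,Y), (33,Y)
ranks: 8->1, 10->2, 17->3.5, 17->3.5, 19->5.5, 19->5.5, 20->7, 21->8, 22->9, 23->10, 25->11, 27->12, 32->13, 33->14
Step 2: Rank sum for X: R1 = 1 + 3.5 + 5.5 + 7 + 9 + 10 = 36.
Step 3: U_X = R1 - n1(n1+1)/2 = 36 - 6*7/2 = 36 - 21 = 15.
       U_Y = n1*n2 - U_X = 48 - 15 = 33.
Step 4: Ties are present, so use the tie-corrected normal approximation (with continuity correction) for the p-value.
Step 5: p-value = 0.271435; compare to alpha = 0.05. fail to reject H0.

U_X = 15, p = 0.271435, fail to reject H0 at alpha = 0.05.


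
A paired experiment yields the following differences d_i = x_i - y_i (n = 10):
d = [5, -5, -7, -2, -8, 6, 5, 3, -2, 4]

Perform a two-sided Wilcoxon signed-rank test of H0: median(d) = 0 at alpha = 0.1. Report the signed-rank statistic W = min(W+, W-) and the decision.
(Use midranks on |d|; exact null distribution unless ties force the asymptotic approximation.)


Step 1: Drop any zero differences (none here) and take |d_i|.
|d| = [5, 5, 7, 2, 8, 6, 5, 3, 2, 4]
Step 2: Midrank |d_i| (ties get averaged ranks).
ranks: |5|->6, |5|->6, |7|->9, |2|->1.5, |8|->10, |6|->8, |5|->6, |3|->3, |2|->1.5, |4|->4
Step 3: Attach original signs; sum ranks with positive sign and with negative sign.
W+ = 6 + 8 + 6 + 3 + 4 = 27
W- = 6 + 9 + 1.5 + 10 + 1.5 = 28
(Check: W+ + W- = 55 should equal n(n+1)/2 = 55.)
Step 4: Test statistic W = min(W+, W-) = 27.
Step 5: Ties in |d|, so use the tie-corrected normal approximation.
        E[W] = n(n+1)/4 = 10*11/4 = 27.5.
        Tie groups: |d|=2 (t=2), |d|=5 (t=3); sum(t^3 - t) = 30.
        Var[W] = n(n+1)(2n+1)/24 - sum(t^3-t)/48 = 2310/24 - 30/48 = 95.625.
        z = (W - E[W]) / sqrt(Var[W]) = (27 - 27.5) / 9.7788 = -0.0511.
        Two-sided p = 2*Phi(z) = 0.959221.
Step 6: alpha = 0.1. fail to reject H0.

W+ = 27, W- = 28, W = min = 27, p = 0.959221, fail to reject H0.


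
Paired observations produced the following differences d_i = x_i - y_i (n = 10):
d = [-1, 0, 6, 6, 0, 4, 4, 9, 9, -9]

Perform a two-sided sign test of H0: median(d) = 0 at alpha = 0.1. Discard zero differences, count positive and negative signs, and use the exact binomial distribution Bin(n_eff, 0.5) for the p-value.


Step 1: Discard zero differences. Original n = 10; n_eff = number of nonzero differences = 8.
Nonzero differences (with sign): -1, +6, +6, +4, +4, +9, +9, -9
Step 2: Count signs: positive = 6, negative = 2.
Step 3: Under H0: P(positive) = 0.5, so the number of positives S ~ Bin(8, 0.5).
Step 4: Two-sided exact p-value = sum of Bin(8,0.5) probabilities at or below the observed probability = 0.289062.
Step 5: alpha = 0.1. fail to reject H0.

n_eff = 8, pos = 6, neg = 2, p = 0.289062, fail to reject H0.


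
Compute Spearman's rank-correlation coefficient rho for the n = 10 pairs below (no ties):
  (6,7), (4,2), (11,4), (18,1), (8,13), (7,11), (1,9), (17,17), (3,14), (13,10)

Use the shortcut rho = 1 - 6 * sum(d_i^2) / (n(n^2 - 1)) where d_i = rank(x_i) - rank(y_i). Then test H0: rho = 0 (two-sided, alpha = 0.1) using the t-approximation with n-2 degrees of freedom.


Step 1: Rank x and y separately (midranks; no ties here).
rank(x): 6->4, 4->3, 11->7, 18->10, 8->6, 7->5, 1->1, 17->9, 3->2, 13->8
rank(y): 7->4, 2->2, 4->3, 1->1, 13->8, 11->7, 9->5, 17->10, 14->9, 10->6
Step 2: d_i = R_x(i) - R_y(i); compute d_i^2.
  (4-4)^2=0, (3-2)^2=1, (7-3)^2=16, (10-1)^2=81, (6-8)^2=4, (5-7)^2=4, (1-5)^2=16, (9-10)^2=1, (2-9)^2=49, (8-6)^2=4
sum(d^2) = 176.
Step 3: rho = 1 - 6*176 / (10*(10^2 - 1)) = 1 - 1056/990 = -0.066667.
Step 4: Under H0, t = rho * sqrt((n-2)/(1-rho^2)) = -0.1890 ~ t(8).
Step 5: Two-sided p-value from the t-distribution with 8 df = 0.854813.
Step 6: alpha = 0.1. fail to reject H0.

rho = -0.0667, p = 0.854813, fail to reject H0 at alpha = 0.1.


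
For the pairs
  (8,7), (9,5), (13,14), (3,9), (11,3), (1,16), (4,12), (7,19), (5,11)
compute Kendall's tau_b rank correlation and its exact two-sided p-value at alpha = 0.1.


Step 1: Enumerate the 36 unordered pairs (i,j) with i<j and classify each by sign(x_j-x_i) * sign(y_j-y_i).
  (1,2):dx=+1,dy=-2->D; (1,3):dx=+5,dy=+7->C; (1,4):dx=-5,dy=+2->D; (1,5):dx=+3,dy=-4->D
  (1,6):dx=-7,dy=+9->D; (1,7):dx=-4,dy=+5->D; (1,8):dx=-1,dy=+12->D; (1,9):dx=-3,dy=+4->D
  (2,3):dx=+4,dy=+9->C; (2,4):dx=-6,dy=+4->D; (2,5):dx=+2,dy=-2->D; (2,6):dx=-8,dy=+11->D
  (2,7):dx=-5,dy=+7->D; (2,8):dx=-2,dy=+14->D; (2,9):dx=-4,dy=+6->D; (3,4):dx=-10,dy=-5->C
  (3,5):dx=-2,dy=-11->C; (3,6):dx=-12,dy=+2->D; (3,7):dx=-9,dy=-2->C; (3,8):dx=-6,dy=+5->D
  (3,9):dx=-8,dy=-3->C; (4,5):dx=+8,dy=-6->D; (4,6):dx=-2,dy=+7->D; (4,7):dx=+1,dy=+3->C
  (4,8):dx=+4,dy=+10->C; (4,9):dx=+2,dy=+2->C; (5,6):dx=-10,dy=+13->D; (5,7):dx=-7,dy=+9->D
  (5,8):dx=-4,dy=+16->D; (5,9):dx=-6,dy=+8->D; (6,7):dx=+3,dy=-4->D; (6,8):dx=+6,dy=+3->C
  (6,9):dx=+4,dy=-5->D; (7,8):dx=+3,dy=+7->C; (7,9):dx=+1,dy=-1->D; (8,9):dx=-2,dy=-8->C
Step 2: C = 12, D = 24, total pairs = 36.
Step 3: tau = (C - D)/(n(n-1)/2) = (12 - 24)/36 = -0.333333.
Step 4: Exact two-sided p-value (enumerate n! = 362880 permutations of y under H0): p = 0.259518.
Step 5: alpha = 0.1. fail to reject H0.

tau_b = -0.3333 (C=12, D=24), p = 0.259518, fail to reject H0.
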